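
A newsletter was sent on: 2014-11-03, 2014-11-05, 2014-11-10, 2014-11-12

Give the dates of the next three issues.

2014-11-17, 2014-11-19, 2014-11-24

Every event lands on a Monday or Wednesday (gaps cycle 2, 5, 2).
So the schedule is: every Monday and Wednesday.
Next Monday: 2014-11-17.
Next Wednesday: 2014-11-19.
The following Monday is 2014-11-24.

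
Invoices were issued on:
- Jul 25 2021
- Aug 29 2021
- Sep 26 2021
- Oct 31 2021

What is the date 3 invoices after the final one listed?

Jan 30 2022

All Sundays; the gaps (35, 28, 35) vary with month length.
This is the last Sunday of each month.
Last Sunday of November 2021: Nov 28 2021.
Last Sunday of December 2021: Dec 26 2021.
Last Sunday of January 2022: Jan 30 2022.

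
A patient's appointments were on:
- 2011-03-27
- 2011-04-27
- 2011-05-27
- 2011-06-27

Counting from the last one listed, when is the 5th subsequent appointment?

Gaps: 31, 30, 31 days — not constant. Every event is on the 27th of the month.
Pattern: the 27th of each month.
Next: July 2011 → 2011-07-27.
Next: August 2011 → 2011-08-27.
September 2011: 2011-09-27.
Next: October 2011 → 2011-10-27.
Next: November 2011 → 2011-11-27.

2011-11-27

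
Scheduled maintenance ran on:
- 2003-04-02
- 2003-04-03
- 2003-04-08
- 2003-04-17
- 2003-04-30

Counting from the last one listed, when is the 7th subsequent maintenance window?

2003-11-19

Gaps: 1, 5, 9, 13 days — each gap is 4 larger than the previous one.
Next gap: 17 days. 2003-04-30 + 17 days = 2003-05-17.
Next gap: 21 days. 2003-05-17 + 21 days = 2003-06-07.
Next gap: 25 days. 2003-06-07 + 25 days = 2003-07-02.
Next gap: 29 days. 2003-07-02 + 29 days = 2003-07-31.
Next gap: 33 days. 2003-07-31 + 33 days = 2003-09-02.
Next gap: 37 days. 2003-09-02 + 37 days = 2003-10-09.
Next gap: 41 days. 2003-10-09 + 41 days = 2003-11-19.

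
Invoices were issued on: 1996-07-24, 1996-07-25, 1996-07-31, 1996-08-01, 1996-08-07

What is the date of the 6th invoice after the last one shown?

1996-08-28

Every event lands on a Wednesday or Thursday (gaps cycle 1, 6, 1, 6).
So the schedule is: every Wednesday and Thursday.
Next Thursday: 1996-08-08.
The following Wednesday is 1996-08-14.
The following Thursday is 1996-08-15.
Next Wednesday: 1996-08-21.
The following Thursday is 1996-08-22.
The following Wednesday is 1996-08-28.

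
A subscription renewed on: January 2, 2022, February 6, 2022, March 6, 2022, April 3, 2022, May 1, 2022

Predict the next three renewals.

June 5, 2022; July 3, 2022; August 7, 2022

Gaps: 35, 28, 28, 28 days — a mix of 28 and 35. Every date is a Sunday.
Each is the 1st Sunday of its month.
1st Sunday of June 2022: June 5, 2022.
1st Sunday of July 2022: July 3, 2022.
1st Sunday of August 2022: August 7, 2022.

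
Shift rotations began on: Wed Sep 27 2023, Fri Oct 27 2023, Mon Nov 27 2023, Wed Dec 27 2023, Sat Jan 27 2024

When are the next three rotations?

Tue Feb 27 2024, Wed Mar 27 2024, Sat Apr 27 2024

Each date is the 27th; the gaps (30, 31, 30, 31) track the month lengths.
The rule is the 27th of each month.
February 2024: Tue Feb 27 2024.
March 2024: Wed Mar 27 2024.
Next: April 2024 → Sat Apr 27 2024.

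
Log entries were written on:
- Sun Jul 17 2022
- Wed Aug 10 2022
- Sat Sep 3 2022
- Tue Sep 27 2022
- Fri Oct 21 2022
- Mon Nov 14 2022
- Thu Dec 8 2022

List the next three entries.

Every event comes 24 days after the last (24, 24, 24, 24, 24, 24).
Thu Dec 8 2022 + 24 days = Sun Jan 1 2023.
Sun Jan 1 2023 + 24 days = Wed Jan 25 2023.
Wed Jan 25 2023 + 24 days = Sat Feb 18 2023.

Sun Jan 1 2023, Wed Jan 25 2023, Sat Feb 18 2023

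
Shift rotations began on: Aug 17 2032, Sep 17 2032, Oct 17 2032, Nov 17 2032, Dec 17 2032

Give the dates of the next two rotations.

Each date is the 17th; the gaps (31, 30, 31, 30) track the month lengths.
The rule is the 17th of each month.
January 2033: Jan 17 2033.
Next: February 2033 → Feb 17 2033.

Jan 17 2033, Feb 17 2033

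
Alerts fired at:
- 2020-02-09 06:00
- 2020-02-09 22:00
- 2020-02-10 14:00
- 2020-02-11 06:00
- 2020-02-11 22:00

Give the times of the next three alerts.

Spacing: 16, 16, 16, 16 h — constant 16 h.
2020-02-11 22:00 + 16 h = 2020-02-12 14:00.
2020-02-12 14:00 + 16 h = 2020-02-13 06:00.
2020-02-13 06:00 + 16 h = 2020-02-13 22:00.

2020-02-12 14:00, 2020-02-13 06:00, 2020-02-13 22:00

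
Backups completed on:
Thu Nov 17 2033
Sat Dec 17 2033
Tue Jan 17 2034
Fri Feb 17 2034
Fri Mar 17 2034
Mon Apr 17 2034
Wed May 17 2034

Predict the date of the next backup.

Gaps: 30, 31, 31, 28, 31, 30 days — not constant. Every event is on the 17th of the month.
Pattern: the 17th of each month.
Next: June 2034 → Sat Jun 17 2034.

Sat Jun 17 2034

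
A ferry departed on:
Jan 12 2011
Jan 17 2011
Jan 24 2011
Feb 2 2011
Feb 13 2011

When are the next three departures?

The spacing grows by 2 each time: 5, 7, 9, 11 days.
Next gap: 13 days. Feb 13 2011 + 13 days = Feb 26 2011.
Next gap: 15 days. Feb 26 2011 + 15 days = Mar 13 2011.
Next gap: 17 days. Mar 13 2011 + 17 days = Mar 30 2011.

Feb 26 2011, Mar 13 2011, Mar 30 2011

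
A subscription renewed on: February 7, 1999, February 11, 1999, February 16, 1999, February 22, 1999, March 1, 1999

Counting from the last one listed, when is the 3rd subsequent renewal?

Gaps: 4, 5, 6, 7 days — each gap is 1 larger than the previous one.
Next gap: 8 days. March 1, 1999 + 8 days = March 9, 1999.
Next gap: 9 days. March 9, 1999 + 9 days = March 18, 1999.
Next gap: 10 days. March 18, 1999 + 10 days = March 28, 1999.

March 28, 1999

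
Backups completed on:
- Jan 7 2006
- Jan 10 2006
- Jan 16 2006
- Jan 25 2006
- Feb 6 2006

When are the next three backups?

The spacing grows by 3 each time: 3, 6, 9, 12 days.
Next gap: 15 days. Feb 6 2006 + 15 days = Feb 21 2006.
Next gap: 18 days. Feb 21 2006 + 18 days = Mar 11 2006.
Next gap: 21 days. Mar 11 2006 + 21 days = Apr 1 2006.

Feb 21 2006, Mar 11 2006, Apr 1 2006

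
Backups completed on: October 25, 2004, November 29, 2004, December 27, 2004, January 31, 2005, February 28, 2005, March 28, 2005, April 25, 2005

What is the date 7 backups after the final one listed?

November 28, 2005

Every date is a Monday; gaps 35, 28, 35, 28, 28, 28 days.
Each is the last Monday of its month (at least one falls on the 29th or later, ruling out '4th Monday').
May 2005 ends with Monday May 30, 2005.
Last Monday of June 2005: June 27, 2005.
Last Monday of July 2005: July 25, 2005.
Last Monday of August 2005: August 29, 2005.
September 2005 ends with Monday September 26, 2005.
October 2005 ends with Monday October 31, 2005.
Last Monday of November 2005: November 28, 2005.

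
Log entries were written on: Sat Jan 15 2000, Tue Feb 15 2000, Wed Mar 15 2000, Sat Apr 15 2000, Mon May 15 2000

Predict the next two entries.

Gaps: 31, 29, 31, 30 days — not constant. Every event is on the 15th of the month.
Pattern: the 15th of each month.
Next: June 2000 → Thu Jun 15 2000.
Next: July 2000 → Sat Jul 15 2000.

Thu Jun 15 2000, Sat Jul 15 2000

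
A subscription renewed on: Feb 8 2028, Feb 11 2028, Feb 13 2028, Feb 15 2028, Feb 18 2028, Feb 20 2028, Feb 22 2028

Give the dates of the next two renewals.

Feb 25 2028, Feb 27 2028

The gap pattern 3, 2, 2, 3, 2, 2 repeats every 3 events.
These are the Tuesdays, Fridays and Sundays of each week.
Next Friday: Feb 25 2028.
The following Sunday is Feb 27 2028.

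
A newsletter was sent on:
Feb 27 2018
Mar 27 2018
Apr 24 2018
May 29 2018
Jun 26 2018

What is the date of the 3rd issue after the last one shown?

Sep 25 2018

These are Tuesdays with 28, 28, 35, 28-day gaps.
Each is the final Tuesday of its month — May 29 2018 is past the 28th, so '4th Tuesday' doesn't fit.
Last Tuesday of July 2018: Jul 31 2018.
Last Tuesday of August 2018: Aug 28 2018.
September 2018 ends with Tuesday Sep 25 2018.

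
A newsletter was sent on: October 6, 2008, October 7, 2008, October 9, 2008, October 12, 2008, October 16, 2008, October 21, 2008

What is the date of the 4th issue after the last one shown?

November 20, 2008

Intervals are 1, 2, 3, 4, 5 days — an arithmetic progression with common difference 1.
Next gap: 6 days. October 21, 2008 + 6 days = October 27, 2008.
Next gap: 7 days. October 27, 2008 + 7 days = November 3, 2008.
Next gap: 8 days. November 3, 2008 + 8 days = November 11, 2008.
Next gap: 9 days. November 11, 2008 + 9 days = November 20, 2008.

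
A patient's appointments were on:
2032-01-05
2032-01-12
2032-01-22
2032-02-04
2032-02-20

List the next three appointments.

2032-03-10, 2032-04-01, 2032-04-26

The spacing grows by 3 each time: 7, 10, 13, 16 days.
Next gap: 19 days. 2032-02-20 + 19 days = 2032-03-10.
Next gap: 22 days. 2032-03-10 + 22 days = 2032-04-01.
Next gap: 25 days. 2032-04-01 + 25 days = 2032-04-26.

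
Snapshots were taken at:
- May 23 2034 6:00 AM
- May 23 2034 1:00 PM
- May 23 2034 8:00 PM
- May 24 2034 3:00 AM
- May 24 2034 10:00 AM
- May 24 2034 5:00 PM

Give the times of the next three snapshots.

Spacing: 7, 7, 7, 7, 7 h — constant 7 h.
May 24 2034 5:00 PM + 7 h = May 25 2034 12:00 AM.
May 25 2034 12:00 AM + 7 h = May 25 2034 7:00 AM.
May 25 2034 7:00 AM + 7 h = May 25 2034 2:00 PM.

May 25 2034 12:00 AM, May 25 2034 7:00 AM, May 25 2034 2:00 PM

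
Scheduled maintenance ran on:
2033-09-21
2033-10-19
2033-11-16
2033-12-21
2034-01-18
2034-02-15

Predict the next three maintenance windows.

All dates are Wednesdays, 28, 28, 35, 28, 28 days apart.
Specifically, the 3rd Wednesday of each month.
March 2034 — 3rd Wednesday is 2034-03-15.
April 2034 — 3rd Wednesday is 2034-04-19.
3rd Wednesday of May 2034: 2034-05-17.

2034-03-15, 2034-04-19, 2034-05-17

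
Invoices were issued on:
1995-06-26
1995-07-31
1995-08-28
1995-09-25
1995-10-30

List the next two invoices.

These are Mondays with 35, 28, 28, 35-day gaps.
Each is the final Monday of its month — 1995-07-31 is past the 28th, so '4th Monday' doesn't fit.
November 1995 ends with Monday 1995-11-27.
Last Monday of December 1995: 1995-12-25.

1995-11-27, 1995-12-25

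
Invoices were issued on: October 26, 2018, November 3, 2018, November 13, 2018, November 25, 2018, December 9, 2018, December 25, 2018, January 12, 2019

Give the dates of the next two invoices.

The spacing grows by 2 each time: 8, 10, 12, 14, 16, 18 days.
Next gap: 20 days. January 12, 2019 + 20 days = February 1, 2019.
Next gap: 22 days. February 1, 2019 + 22 days = February 23, 2019.

February 1, 2019; February 23, 2019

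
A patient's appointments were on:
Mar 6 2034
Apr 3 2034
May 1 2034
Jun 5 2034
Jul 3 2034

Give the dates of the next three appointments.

Aug 7 2034, Sep 4 2034, Oct 2 2034

Gaps: 28, 28, 35, 28 days — a mix of 28 and 35. Every date is a Monday.
Each is the 1st Monday of its month.
August 2034 — 1st Monday is Aug 7 2034.
1st Monday of September 2034: Sep 4 2034.
October 2034 — 1st Monday is Oct 2 2034.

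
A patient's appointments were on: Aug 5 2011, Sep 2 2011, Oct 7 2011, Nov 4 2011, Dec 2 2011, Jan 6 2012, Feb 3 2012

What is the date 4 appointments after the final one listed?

Jun 1 2012

All dates are Fridays, 28, 35, 28, 28, 35, 28 days apart.
Specifically, the 1st Friday of each month.
1st Friday of March 2012: Mar 2 2012.
April 2012 — 1st Friday is Apr 6 2012.
May 2012 — 1st Friday is May 4 2012.
June 2012 — 1st Friday is Jun 1 2012.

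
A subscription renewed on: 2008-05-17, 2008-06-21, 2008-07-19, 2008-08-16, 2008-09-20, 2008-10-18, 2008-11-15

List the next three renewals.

Gaps: 35, 28, 28, 35, 28, 28 days — a mix of 28 and 35. Every date is a Saturday.
Each is the 3rd Saturday of its month.
3rd Saturday of December 2008: 2008-12-20.
January 2009 — 3rd Saturday is 2009-01-17.
3rd Saturday of February 2009: 2009-02-21.

2008-12-20, 2009-01-17, 2009-02-21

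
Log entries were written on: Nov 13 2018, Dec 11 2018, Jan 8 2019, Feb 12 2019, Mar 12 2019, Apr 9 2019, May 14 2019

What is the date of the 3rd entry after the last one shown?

Aug 13 2019

These are Tuesdays at 28- or 35-day spacing (28, 28, 35, 28, 28, 35).
The pattern: 2nd Tuesday of the month.
2nd Tuesday of June 2019: Jun 11 2019.
2nd Tuesday of July 2019: Jul 9 2019.
2nd Tuesday of August 2019: Aug 13 2019.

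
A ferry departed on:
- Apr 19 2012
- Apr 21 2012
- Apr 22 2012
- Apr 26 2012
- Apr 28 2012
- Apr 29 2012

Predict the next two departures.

The gap pattern 2, 1, 4, 2, 1 repeats every 3 events.
These are the Thursdays, Saturdays and Sundays of each week.
Next Thursday: May 3 2012.
Next Saturday: May 5 2012.

May 3 2012, May 5 2012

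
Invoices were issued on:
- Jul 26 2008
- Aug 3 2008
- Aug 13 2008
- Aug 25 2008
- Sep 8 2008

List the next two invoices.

Intervals are 8, 10, 12, 14 days — an arithmetic progression with common difference 2.
Next gap: 16 days. Sep 8 2008 + 16 days = Sep 24 2008.
Next gap: 18 days. Sep 24 2008 + 18 days = Oct 12 2008.

Sep 24 2008, Oct 12 2008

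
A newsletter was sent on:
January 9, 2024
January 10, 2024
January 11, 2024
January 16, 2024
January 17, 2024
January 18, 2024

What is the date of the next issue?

January 23, 2024

Gaps: 1, 1, 5, 1, 1 days — not constant, but cyclic with period 3.
The events fall on every Tuesday, Wednesday and Thursday.
The following Tuesday is January 23, 2024.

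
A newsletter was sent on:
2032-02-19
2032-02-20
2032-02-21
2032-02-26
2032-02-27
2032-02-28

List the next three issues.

2032-03-04, 2032-03-05, 2032-03-06

Gaps: 1, 1, 5, 1, 1 days — not constant, but cyclic with period 3.
The events fall on every Thursday, Friday and Saturday.
The following Thursday is 2032-03-04.
Next Friday: 2032-03-05.
Next Saturday: 2032-03-06.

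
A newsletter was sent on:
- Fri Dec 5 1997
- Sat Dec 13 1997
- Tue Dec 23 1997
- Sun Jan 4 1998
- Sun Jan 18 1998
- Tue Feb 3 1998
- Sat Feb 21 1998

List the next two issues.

Fri Mar 13 1998, Sat Apr 4 1998

Intervals are 8, 10, 12, 14, 16, 18 days — an arithmetic progression with common difference 2.
Next gap: 20 days. Sat Feb 21 1998 + 20 days = Fri Mar 13 1998.
Next gap: 22 days. Fri Mar 13 1998 + 22 days = Sat Apr 4 1998.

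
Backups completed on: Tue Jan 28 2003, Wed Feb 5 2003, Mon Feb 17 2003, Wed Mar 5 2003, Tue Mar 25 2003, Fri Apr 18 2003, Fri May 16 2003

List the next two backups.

Tue Jun 17 2003, Wed Jul 23 2003

Intervals are 8, 12, 16, 20, 24, 28 days — an arithmetic progression with common difference 4.
Next gap: 32 days. Fri May 16 2003 + 32 days = Tue Jun 17 2003.
Next gap: 36 days. Tue Jun 17 2003 + 36 days = Wed Jul 23 2003.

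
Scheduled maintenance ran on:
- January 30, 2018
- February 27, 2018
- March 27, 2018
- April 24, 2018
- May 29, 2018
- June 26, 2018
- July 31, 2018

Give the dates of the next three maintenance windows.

Every date is a Tuesday; gaps 28, 28, 28, 35, 28, 35 days.
Each is the last Tuesday of its month (at least one falls on the 29th or later, ruling out '4th Tuesday').
Last Tuesday of August 2018: August 28, 2018.
Last Tuesday of September 2018: September 25, 2018.
October 2018 ends with Tuesday October 30, 2018.

August 28, 2018; September 25, 2018; October 30, 2018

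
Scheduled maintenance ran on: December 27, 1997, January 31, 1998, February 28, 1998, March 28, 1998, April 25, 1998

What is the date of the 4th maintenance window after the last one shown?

August 29, 1998

Every date is a Saturday; gaps 35, 28, 28, 28 days.
Each is the last Saturday of its month (at least one falls on the 29th or later, ruling out '4th Saturday').
Last Saturday of May 1998: May 30, 1998.
Last Saturday of June 1998: June 27, 1998.
July 1998 ends with Saturday July 25, 1998.
Last Saturday of August 1998: August 29, 1998.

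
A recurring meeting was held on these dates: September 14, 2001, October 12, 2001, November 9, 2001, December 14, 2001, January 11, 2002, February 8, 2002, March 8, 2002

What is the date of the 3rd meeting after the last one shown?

June 14, 2002

All dates are Fridays, 28, 28, 35, 28, 28, 28 days apart.
Specifically, the 2nd Friday of each month.
2nd Friday of April 2002: April 12, 2002.
May 2002 — 2nd Friday is May 10, 2002.
June 2002 — 2nd Friday is June 14, 2002.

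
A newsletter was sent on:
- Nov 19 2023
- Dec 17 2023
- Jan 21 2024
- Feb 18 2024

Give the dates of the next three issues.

Mar 17 2024, Apr 21 2024, May 19 2024

Gaps: 28, 35, 28 days — a mix of 28 and 35. Every date is a Sunday.
Each is the 3rd Sunday of its month.
3rd Sunday of March 2024: Mar 17 2024.
3rd Sunday of April 2024: Apr 21 2024.
May 2024 — 3rd Sunday is May 19 2024.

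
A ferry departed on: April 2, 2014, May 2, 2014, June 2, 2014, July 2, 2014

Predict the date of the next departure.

Gaps: 30, 31, 30 days — not constant. Every event is on the 2nd of the month.
Pattern: the 2nd of each month.
Next: August 2014 → August 2, 2014.

August 2, 2014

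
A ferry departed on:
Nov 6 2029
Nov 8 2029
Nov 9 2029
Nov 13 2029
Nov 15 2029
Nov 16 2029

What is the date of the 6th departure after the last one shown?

The gap pattern 2, 1, 4, 2, 1 repeats every 3 events.
These are the Tuesdays, Thursdays and Fridays of each week.
The following Tuesday is Nov 20 2029.
The following Thursday is Nov 22 2029.
The following Friday is Nov 23 2029.
The following Tuesday is Nov 27 2029.
The following Thursday is Nov 29 2029.
The following Friday is Nov 30 2029.

Nov 30 2029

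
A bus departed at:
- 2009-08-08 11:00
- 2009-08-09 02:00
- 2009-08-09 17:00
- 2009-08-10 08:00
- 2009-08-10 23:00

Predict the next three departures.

The interval is a steady 15 hours (15, 15, 15, 15).
2009-08-10 23:00 + 15 h = 2009-08-11 14:00.
2009-08-11 14:00 + 15 h = 2009-08-12 05:00.
2009-08-12 05:00 + 15 h = 2009-08-12 20:00.

2009-08-11 14:00, 2009-08-12 05:00, 2009-08-12 20:00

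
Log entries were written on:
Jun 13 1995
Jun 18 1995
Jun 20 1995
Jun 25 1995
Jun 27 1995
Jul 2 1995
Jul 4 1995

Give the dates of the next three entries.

Jul 9 1995, Jul 11 1995, Jul 16 1995

The gap pattern 5, 2, 5, 2, 5, 2 repeats every 2 events.
These are the Tuesdays and Sundays of each week.
The following Sunday is Jul 9 1995.
The following Tuesday is Jul 11 1995.
Next Sunday: Jul 16 1995.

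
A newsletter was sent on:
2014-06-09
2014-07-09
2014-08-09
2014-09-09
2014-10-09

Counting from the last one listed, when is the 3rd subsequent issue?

Each date is the 9th; the gaps (30, 31, 31, 30) track the month lengths.
The rule is the 9th of each month.
Next: November 2014 → 2014-11-09.
Next: December 2014 → 2014-12-09.
January 2015: 2015-01-09.

2015-01-09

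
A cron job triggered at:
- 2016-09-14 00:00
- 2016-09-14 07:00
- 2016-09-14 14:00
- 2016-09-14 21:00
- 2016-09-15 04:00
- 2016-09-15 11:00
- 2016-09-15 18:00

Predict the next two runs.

Spacing: 7, 7, 7, 7, 7, 7 h — constant 7 h.
2016-09-15 18:00 + 7 h = 2016-09-16 01:00.
2016-09-16 01:00 + 7 h = 2016-09-16 08:00.

2016-09-16 01:00, 2016-09-16 08:00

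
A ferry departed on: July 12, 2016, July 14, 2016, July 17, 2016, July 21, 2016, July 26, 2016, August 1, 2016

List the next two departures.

August 8, 2016; August 16, 2016

The spacing grows by 1 each time: 2, 3, 4, 5, 6 days.
Next gap: 7 days. August 1, 2016 + 7 days = August 8, 2016.
Next gap: 8 days. August 8, 2016 + 8 days = August 16, 2016.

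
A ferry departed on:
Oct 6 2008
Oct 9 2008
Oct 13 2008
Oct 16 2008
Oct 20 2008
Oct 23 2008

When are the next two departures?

Gaps: 3, 4, 3, 4, 3 days — not constant, but cyclic with period 2.
The events fall on every Monday and Thursday.
Next Monday: Oct 27 2008.
The following Thursday is Oct 30 2008.

Oct 27 2008, Oct 30 2008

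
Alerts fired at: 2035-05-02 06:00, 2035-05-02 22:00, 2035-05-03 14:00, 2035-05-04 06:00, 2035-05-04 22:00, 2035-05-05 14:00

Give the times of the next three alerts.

Spacing: 16, 16, 16, 16, 16 h — constant 16 h.
2035-05-05 14:00 + 16 h = 2035-05-06 06:00.
2035-05-06 06:00 + 16 h = 2035-05-06 22:00.
2035-05-06 22:00 + 16 h = 2035-05-07 14:00.

2035-05-06 06:00, 2035-05-06 22:00, 2035-05-07 14:00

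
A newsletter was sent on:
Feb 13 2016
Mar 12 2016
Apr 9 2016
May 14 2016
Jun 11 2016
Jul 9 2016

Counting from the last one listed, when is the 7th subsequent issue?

Feb 11 2017

Gaps: 28, 28, 35, 28, 28 days — a mix of 28 and 35. Every date is a Saturday.
Each is the 2nd Saturday of its month.
2nd Saturday of August 2016: Aug 13 2016.
September 2016 — 2nd Saturday is Sep 10 2016.
2nd Saturday of October 2016: Oct 8 2016.
2nd Saturday of November 2016: Nov 12 2016.
December 2016 — 2nd Saturday is Dec 10 2016.
January 2017 — 2nd Saturday is Jan 14 2017.
February 2017 — 2nd Saturday is Feb 11 2017.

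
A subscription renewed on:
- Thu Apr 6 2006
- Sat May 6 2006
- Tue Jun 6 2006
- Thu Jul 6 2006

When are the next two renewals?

Sun Aug 6 2006, Wed Sep 6 2006

Gaps: 30, 31, 30 days — not constant. Every event is on the 6th of the month.
Pattern: the 6th of each month.
August 2006: Sun Aug 6 2006.
Next: September 2006 → Wed Sep 6 2006.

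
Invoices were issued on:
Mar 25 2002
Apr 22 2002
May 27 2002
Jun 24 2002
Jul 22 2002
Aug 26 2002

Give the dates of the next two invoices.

All dates are Mondays, 28, 35, 28, 28, 35 days apart.
Specifically, the 4th Monday of each month.
4th Monday of September 2002: Sep 23 2002.
4th Monday of October 2002: Oct 28 2002.

Sep 23 2002, Oct 28 2002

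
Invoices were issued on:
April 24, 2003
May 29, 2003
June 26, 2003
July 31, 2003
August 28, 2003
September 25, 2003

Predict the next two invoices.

October 30, 2003; November 27, 2003

Every date is a Thursday; gaps 35, 28, 35, 28, 28 days.
Each is the last Thursday of its month (at least one falls on the 29th or later, ruling out '4th Thursday').
October 2003 ends with Thursday October 30, 2003.
Last Thursday of November 2003: November 27, 2003.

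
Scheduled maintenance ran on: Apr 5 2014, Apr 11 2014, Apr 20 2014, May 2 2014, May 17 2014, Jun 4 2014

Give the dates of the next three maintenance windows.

Jun 25 2014, Jul 19 2014, Aug 15 2014

Intervals are 6, 9, 12, 15, 18 days — an arithmetic progression with common difference 3.
Next gap: 21 days. Jun 4 2014 + 21 days = Jun 25 2014.
Next gap: 24 days. Jun 25 2014 + 24 days = Jul 19 2014.
Next gap: 27 days. Jul 19 2014 + 27 days = Aug 15 2014.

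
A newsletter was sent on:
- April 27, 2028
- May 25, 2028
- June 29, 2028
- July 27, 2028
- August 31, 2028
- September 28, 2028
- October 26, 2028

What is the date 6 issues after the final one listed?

Every date is a Thursday; gaps 28, 35, 28, 35, 28, 28 days.
Each is the last Thursday of its month (at least one falls on the 29th or later, ruling out '4th Thursday').
Last Thursday of November 2028: November 30, 2028.
Last Thursday of December 2028: December 28, 2028.
Last Thursday of January 2029: January 25, 2029.
Last Thursday of February 2029: February 22, 2029.
Last Thursday of March 2029: March 29, 2029.
April 2029 ends with Thursday April 26, 2029.

April 26, 2029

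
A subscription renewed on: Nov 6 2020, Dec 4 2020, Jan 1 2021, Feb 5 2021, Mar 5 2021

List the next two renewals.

These are Fridays at 28- or 35-day spacing (28, 28, 35, 28).
The pattern: 1st Friday of the month.
1st Friday of April 2021: Apr 2 2021.
1st Friday of May 2021: May 7 2021.

Apr 2 2021, May 7 2021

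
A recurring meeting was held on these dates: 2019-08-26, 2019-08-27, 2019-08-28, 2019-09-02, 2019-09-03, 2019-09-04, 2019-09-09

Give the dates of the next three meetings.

2019-09-10, 2019-09-11, 2019-09-16

Gaps: 1, 1, 5, 1, 1, 5 days — not constant, but cyclic with period 3.
The events fall on every Monday, Tuesday and Wednesday.
The following Tuesday is 2019-09-10.
The following Wednesday is 2019-09-11.
Next Monday: 2019-09-16.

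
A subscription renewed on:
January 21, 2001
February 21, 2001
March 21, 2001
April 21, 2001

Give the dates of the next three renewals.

Gaps: 31, 28, 31 days — not constant. Every event is on the 21st of the month.
Pattern: the 21st of each month.
May 2001: May 21, 2001.
June 2001: June 21, 2001.
July 2001: July 21, 2001.

May 21, 2001; June 21, 2001; July 21, 2001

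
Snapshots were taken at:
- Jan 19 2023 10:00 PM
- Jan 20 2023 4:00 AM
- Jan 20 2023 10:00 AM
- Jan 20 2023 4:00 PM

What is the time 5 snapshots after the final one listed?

Jan 21 2023 10:00 PM

Spacing: 6, 6, 6 h — constant 6 h.
Jan 20 2023 4:00 PM + 6 h = Jan 20 2023 10:00 PM.
Jan 20 2023 10:00 PM + 6 h = Jan 21 2023 4:00 AM.
Jan 21 2023 4:00 AM + 6 h = Jan 21 2023 10:00 AM.
Jan 21 2023 10:00 AM + 6 h = Jan 21 2023 4:00 PM.
Jan 21 2023 4:00 PM + 6 h = Jan 21 2023 10:00 PM.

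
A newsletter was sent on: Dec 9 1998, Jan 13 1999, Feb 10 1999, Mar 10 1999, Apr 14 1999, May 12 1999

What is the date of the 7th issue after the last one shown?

Dec 8 1999

All dates are Wednesdays, 35, 28, 28, 35, 28 days apart.
Specifically, the 2nd Wednesday of each month.
2nd Wednesday of June 1999: Jun 9 1999.
2nd Wednesday of July 1999: Jul 14 1999.
August 1999 — 2nd Wednesday is Aug 11 1999.
September 1999 — 2nd Wednesday is Sep 8 1999.
October 1999 — 2nd Wednesday is Oct 13 1999.
2nd Wednesday of November 1999: Nov 10 1999.
2nd Wednesday of December 1999: Dec 8 1999.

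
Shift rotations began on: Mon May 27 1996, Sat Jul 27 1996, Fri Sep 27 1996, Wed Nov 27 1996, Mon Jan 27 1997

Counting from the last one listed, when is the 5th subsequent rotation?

The day-of-month is always 27 (61, 62, 61, 61 days between events).
So this recurs on the 27th of every 2 months.
March 1997: Thu Mar 27 1997.
Next: May 1997 → Tue May 27 1997.
Next: July 1997 → Sun Jul 27 1997.
Next: September 1997 → Sat Sep 27 1997.
November 1997: Thu Nov 27 1997.

Thu Nov 27 1997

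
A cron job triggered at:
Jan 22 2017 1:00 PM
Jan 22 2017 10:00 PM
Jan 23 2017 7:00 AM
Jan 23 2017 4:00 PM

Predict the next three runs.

Jan 24 2017 1:00 AM, Jan 24 2017 10:00 AM, Jan 24 2017 7:00 PM

The interval is a steady 9 hours (9, 9, 9).
Jan 23 2017 4:00 PM + 9 h = Jan 24 2017 1:00 AM.
Jan 24 2017 1:00 AM + 9 h = Jan 24 2017 10:00 AM.
Jan 24 2017 10:00 AM + 9 h = Jan 24 2017 7:00 PM.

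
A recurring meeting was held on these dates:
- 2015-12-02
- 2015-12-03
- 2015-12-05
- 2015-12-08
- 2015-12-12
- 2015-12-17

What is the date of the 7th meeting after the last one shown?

2016-02-18

Intervals are 1, 2, 3, 4, 5 days — an arithmetic progression with common difference 1.
Next gap: 6 days. 2015-12-17 + 6 days = 2015-12-23.
Next gap: 7 days. 2015-12-23 + 7 days = 2015-12-30.
Next gap: 8 days. 2015-12-30 + 8 days = 2016-01-07.
Next gap: 9 days. 2016-01-07 + 9 days = 2016-01-16.
Next gap: 10 days. 2016-01-16 + 10 days = 2016-01-26.
Next gap: 11 days. 2016-01-26 + 11 days = 2016-02-06.
Next gap: 12 days. 2016-02-06 + 12 days = 2016-02-18.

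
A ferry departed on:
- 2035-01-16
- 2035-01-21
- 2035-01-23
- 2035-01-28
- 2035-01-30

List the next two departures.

The gap pattern 5, 2, 5, 2 repeats every 2 events.
These are the Tuesdays and Sundays of each week.
Next Sunday: 2035-02-04.
The following Tuesday is 2035-02-06.

2035-02-04, 2035-02-06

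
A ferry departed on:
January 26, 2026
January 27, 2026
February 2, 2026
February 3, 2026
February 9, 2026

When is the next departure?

February 10, 2026

Every event lands on a Monday or Tuesday (gaps cycle 1, 6, 1, 6).
So the schedule is: every Monday and Tuesday.
The following Tuesday is February 10, 2026.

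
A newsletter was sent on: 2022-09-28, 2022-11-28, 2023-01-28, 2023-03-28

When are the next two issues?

Gaps: 61, 61, 59 days — not constant. Every event is on the 28th of the month.
Pattern: the 28th of every 2 months.
Next: May 2023 → 2023-05-28.
July 2023: 2023-07-28.

2023-05-28, 2023-07-28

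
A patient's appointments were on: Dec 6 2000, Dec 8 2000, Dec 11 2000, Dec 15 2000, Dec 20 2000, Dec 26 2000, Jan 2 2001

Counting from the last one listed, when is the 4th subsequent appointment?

Feb 9 2001

Intervals are 2, 3, 4, 5, 6, 7 days — an arithmetic progression with common difference 1.
Next gap: 8 days. Jan 2 2001 + 8 days = Jan 10 2001.
Next gap: 9 days. Jan 10 2001 + 9 days = Jan 19 2001.
Next gap: 10 days. Jan 19 2001 + 10 days = Jan 29 2001.
Next gap: 11 days. Jan 29 2001 + 11 days = Feb 9 2001.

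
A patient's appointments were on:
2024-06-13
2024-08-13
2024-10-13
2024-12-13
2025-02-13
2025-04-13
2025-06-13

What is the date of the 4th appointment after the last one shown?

Each date is the 13th; the gaps (61, 61, 61, 62, 59, 61) track the month lengths.
The rule is the 13th of every 2 months.
Next: August 2025 → 2025-08-13.
Next: October 2025 → 2025-10-13.
Next: December 2025 → 2025-12-13.
February 2026: 2026-02-13.

2026-02-13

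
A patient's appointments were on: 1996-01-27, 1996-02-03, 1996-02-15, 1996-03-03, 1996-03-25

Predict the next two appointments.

1996-04-21, 1996-05-23

The spacing grows by 5 each time: 7, 12, 17, 22 days.
Next gap: 27 days. 1996-03-25 + 27 days = 1996-04-21.
Next gap: 32 days. 1996-04-21 + 32 days = 1996-05-23.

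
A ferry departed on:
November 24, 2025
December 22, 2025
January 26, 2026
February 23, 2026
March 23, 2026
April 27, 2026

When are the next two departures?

May 25, 2026; June 22, 2026

Gaps: 28, 35, 28, 28, 35 days — a mix of 28 and 35. Every date is a Monday.
Each is the 4th Monday of its month.
May 2026 — 4th Monday is May 25, 2026.
June 2026 — 4th Monday is June 22, 2026.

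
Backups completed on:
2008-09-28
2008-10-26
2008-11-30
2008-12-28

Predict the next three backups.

All Sundays; the gaps (28, 35, 28) vary with month length.
This is the last Sunday of each month.
January 2009 ends with Sunday 2009-01-25.
Last Sunday of February 2009: 2009-02-22.
Last Sunday of March 2009: 2009-03-29.

2009-01-25, 2009-02-22, 2009-03-29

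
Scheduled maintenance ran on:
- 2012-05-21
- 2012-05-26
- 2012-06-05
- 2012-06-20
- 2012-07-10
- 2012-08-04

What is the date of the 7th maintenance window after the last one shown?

The spacing grows by 5 each time: 5, 10, 15, 20, 25 days.
Next gap: 30 days. 2012-08-04 + 30 days = 2012-09-03.
Next gap: 35 days. 2012-09-03 + 35 days = 2012-10-08.
Next gap: 40 days. 2012-10-08 + 40 days = 2012-11-17.
Next gap: 45 days. 2012-11-17 + 45 days = 2013-01-01.
Next gap: 50 days. 2013-01-01 + 50 days = 2013-02-20.
Next gap: 55 days. 2013-02-20 + 55 days = 2013-04-16.
Next gap: 60 days. 2013-04-16 + 60 days = 2013-06-15.

2013-06-15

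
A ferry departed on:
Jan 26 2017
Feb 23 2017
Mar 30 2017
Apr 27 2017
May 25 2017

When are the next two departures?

Every date is a Thursday; gaps 28, 35, 28, 28 days.
Each is the last Thursday of its month (at least one falls on the 29th or later, ruling out '4th Thursday').
Last Thursday of June 2017: Jun 29 2017.
July 2017 ends with Thursday Jul 27 2017.

Jun 29 2017, Jul 27 2017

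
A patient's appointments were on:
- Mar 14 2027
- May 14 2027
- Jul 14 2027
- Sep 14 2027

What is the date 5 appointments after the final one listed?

Gaps: 61, 61, 62 days — not constant. Every event is on the 14th of the month.
Pattern: the 14th of every 2 months.
November 2027: Nov 14 2027.
January 2028: Jan 14 2028.
March 2028: Mar 14 2028.
May 2028: May 14 2028.
July 2028: Jul 14 2028.

Jul 14 2028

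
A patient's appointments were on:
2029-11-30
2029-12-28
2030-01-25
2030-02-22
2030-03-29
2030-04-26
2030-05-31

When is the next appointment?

All Fridays; the gaps (28, 28, 28, 35, 28, 35) vary with month length.
This is the last Friday of each month.
Last Friday of June 2030: 2030-06-28.

2030-06-28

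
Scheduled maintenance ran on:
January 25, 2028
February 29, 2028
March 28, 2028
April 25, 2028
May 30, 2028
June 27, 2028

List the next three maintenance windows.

Every date is a Tuesday; gaps 35, 28, 28, 35, 28 days.
Each is the last Tuesday of its month (at least one falls on the 29th or later, ruling out '4th Tuesday').
Last Tuesday of July 2028: July 25, 2028.
Last Tuesday of August 2028: August 29, 2028.
September 2028 ends with Tuesday September 26, 2028.

July 25, 2028; August 29, 2028; September 26, 2028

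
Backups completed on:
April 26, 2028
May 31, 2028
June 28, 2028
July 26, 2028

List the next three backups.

These are Wednesdays with 35, 28, 28-day gaps.
Each is the final Wednesday of its month — May 31, 2028 is past the 28th, so '4th Wednesday' doesn't fit.
Last Wednesday of August 2028: August 30, 2028.
September 2028 ends with Wednesday September 27, 2028.
Last Wednesday of October 2028: October 25, 2028.

August 30, 2028; September 27, 2028; October 25, 2028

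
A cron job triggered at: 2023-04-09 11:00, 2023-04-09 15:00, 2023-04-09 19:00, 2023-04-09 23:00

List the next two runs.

Gaps: 4, 4, 4 hours — each event is 4 hours after the previous one.
2023-04-09 23:00 + 4 h = 2023-04-10 03:00.
2023-04-10 03:00 + 4 h = 2023-04-10 07:00.

2023-04-10 03:00, 2023-04-10 07:00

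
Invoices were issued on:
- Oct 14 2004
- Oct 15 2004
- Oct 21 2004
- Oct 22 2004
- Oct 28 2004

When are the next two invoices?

The gap pattern 1, 6, 1, 6 repeats every 2 events.
These are the Thursdays and Fridays of each week.
Next Friday: Oct 29 2004.
Next Thursday: Nov 4 2004.

Oct 29 2004, Nov 4 2004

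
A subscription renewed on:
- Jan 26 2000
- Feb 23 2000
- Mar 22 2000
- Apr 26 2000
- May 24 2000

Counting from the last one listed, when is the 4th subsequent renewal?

Sep 27 2000

Gaps: 28, 28, 35, 28 days — a mix of 28 and 35. Every date is a Wednesday.
Each is the 4th Wednesday of its month.
June 2000 — 4th Wednesday is Jun 28 2000.
July 2000 — 4th Wednesday is Jul 26 2000.
4th Wednesday of August 2000: Aug 23 2000.
September 2000 — 4th Wednesday is Sep 27 2000.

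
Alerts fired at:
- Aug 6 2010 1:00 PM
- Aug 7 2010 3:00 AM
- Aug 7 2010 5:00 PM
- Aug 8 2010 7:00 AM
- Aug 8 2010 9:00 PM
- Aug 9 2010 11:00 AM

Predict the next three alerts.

Aug 10 2010 1:00 AM, Aug 10 2010 3:00 PM, Aug 11 2010 5:00 AM

The interval is a steady 14 hours (14, 14, 14, 14, 14).
Aug 9 2010 11:00 AM + 14 h = Aug 10 2010 1:00 AM.
Aug 10 2010 1:00 AM + 14 h = Aug 10 2010 3:00 PM.
Aug 10 2010 3:00 PM + 14 h = Aug 11 2010 5:00 AM.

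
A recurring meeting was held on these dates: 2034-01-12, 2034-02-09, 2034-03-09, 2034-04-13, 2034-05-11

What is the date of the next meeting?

Gaps: 28, 28, 35, 28 days — a mix of 28 and 35. Every date is a Thursday.
Each is the 2nd Thursday of its month.
June 2034 — 2nd Thursday is 2034-06-08.

2034-06-08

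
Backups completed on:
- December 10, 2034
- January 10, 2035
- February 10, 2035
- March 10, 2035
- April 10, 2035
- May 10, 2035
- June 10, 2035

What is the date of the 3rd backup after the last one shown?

The day-of-month is always 10 (31, 31, 28, 31, 30, 31 days between events).
So this recurs on the 10th of each month.
July 2035: July 10, 2035.
August 2035: August 10, 2035.
September 2035: September 10, 2035.

September 10, 2035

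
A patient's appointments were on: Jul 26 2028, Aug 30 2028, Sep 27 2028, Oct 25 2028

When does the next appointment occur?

Nov 29 2028

Every date is a Wednesday; gaps 35, 28, 28 days.
Each is the last Wednesday of its month (at least one falls on the 29th or later, ruling out '4th Wednesday').
November 2028 ends with Wednesday Nov 29 2028.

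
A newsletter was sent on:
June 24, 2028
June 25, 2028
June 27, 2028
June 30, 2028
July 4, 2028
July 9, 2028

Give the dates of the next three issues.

July 15, 2028; July 22, 2028; July 30, 2028

The spacing grows by 1 each time: 1, 2, 3, 4, 5 days.
Next gap: 6 days. July 9, 2028 + 6 days = July 15, 2028.
Next gap: 7 days. July 15, 2028 + 7 days = July 22, 2028.
Next gap: 8 days. July 22, 2028 + 8 days = July 30, 2028.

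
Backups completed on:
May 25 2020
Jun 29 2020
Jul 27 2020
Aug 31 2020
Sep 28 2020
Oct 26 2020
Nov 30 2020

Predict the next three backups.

These are Mondays with 35, 28, 35, 28, 28, 35-day gaps.
Each is the final Monday of its month — Jun 29 2020 is past the 28th, so '4th Monday' doesn't fit.
December 2020 ends with Monday Dec 28 2020.
Last Monday of January 2021: Jan 25 2021.
Last Monday of February 2021: Feb 22 2021.

Dec 28 2020, Jan 25 2021, Feb 22 2021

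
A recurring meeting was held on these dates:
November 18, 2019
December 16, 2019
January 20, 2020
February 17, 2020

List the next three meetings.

These are Mondays at 28- or 35-day spacing (28, 35, 28).
The pattern: 3rd Monday of the month.
March 2020 — 3rd Monday is March 16, 2020.
April 2020 — 3rd Monday is April 20, 2020.
3rd Monday of May 2020: May 18, 2020.

March 16, 2020; April 20, 2020; May 18, 2020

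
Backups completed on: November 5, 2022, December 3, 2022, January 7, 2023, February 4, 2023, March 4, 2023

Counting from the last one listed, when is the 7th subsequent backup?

October 7, 2023

All dates are Saturdays, 28, 35, 28, 28 days apart.
Specifically, the 1st Saturday of each month.
1st Saturday of April 2023: April 1, 2023.
1st Saturday of May 2023: May 6, 2023.
June 2023 — 1st Saturday is June 3, 2023.
1st Saturday of July 2023: July 1, 2023.
August 2023 — 1st Saturday is August 5, 2023.
September 2023 — 1st Saturday is September 2, 2023.
1st Saturday of October 2023: October 7, 2023.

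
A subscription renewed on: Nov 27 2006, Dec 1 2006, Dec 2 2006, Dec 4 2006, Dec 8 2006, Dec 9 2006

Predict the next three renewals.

Gaps: 4, 1, 2, 4, 1 days — not constant, but cyclic with period 3.
The events fall on every Monday, Friday and Saturday.
The following Monday is Dec 11 2006.
The following Friday is Dec 15 2006.
The following Saturday is Dec 16 2006.

Dec 11 2006, Dec 15 2006, Dec 16 2006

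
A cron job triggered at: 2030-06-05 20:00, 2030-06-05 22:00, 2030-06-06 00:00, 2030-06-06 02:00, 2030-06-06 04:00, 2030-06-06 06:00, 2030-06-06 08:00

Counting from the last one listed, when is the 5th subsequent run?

The interval is a steady 2 hours (2, 2, 2, 2, 2, 2).
2030-06-06 08:00 + 2 h = 2030-06-06 10:00.
2030-06-06 10:00 + 2 h = 2030-06-06 12:00.
2030-06-06 12:00 + 2 h = 2030-06-06 14:00.
2030-06-06 14:00 + 2 h = 2030-06-06 16:00.
2030-06-06 16:00 + 2 h = 2030-06-06 18:00.

2030-06-06 18:00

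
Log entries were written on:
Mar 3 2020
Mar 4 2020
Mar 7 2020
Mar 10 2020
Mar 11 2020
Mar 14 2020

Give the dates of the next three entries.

Every event lands on a Tuesday or Wednesday or Saturday (gaps cycle 1, 3, 3, 1, 3).
So the schedule is: every Tuesday, Wednesday and Saturday.
Next Tuesday: Mar 17 2020.
The following Wednesday is Mar 18 2020.
The following Saturday is Mar 21 2020.

Mar 17 2020, Mar 18 2020, Mar 21 2020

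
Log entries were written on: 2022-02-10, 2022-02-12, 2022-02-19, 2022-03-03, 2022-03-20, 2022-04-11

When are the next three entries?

Gaps: 2, 7, 12, 17, 22 days — each gap is 5 larger than the previous one.
Next gap: 27 days. 2022-04-11 + 27 days = 2022-05-08.
Next gap: 32 days. 2022-05-08 + 32 days = 2022-06-09.
Next gap: 37 days. 2022-06-09 + 37 days = 2022-07-16.

2022-05-08, 2022-06-09, 2022-07-16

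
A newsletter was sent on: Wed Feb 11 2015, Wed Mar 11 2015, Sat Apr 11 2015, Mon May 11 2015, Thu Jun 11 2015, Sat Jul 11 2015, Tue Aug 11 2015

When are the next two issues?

Fri Sep 11 2015, Sun Oct 11 2015

Each date is the 11th; the gaps (28, 31, 30, 31, 30, 31) track the month lengths.
The rule is the 11th of each month.
Next: September 2015 → Fri Sep 11 2015.
Next: October 2015 → Sun Oct 11 2015.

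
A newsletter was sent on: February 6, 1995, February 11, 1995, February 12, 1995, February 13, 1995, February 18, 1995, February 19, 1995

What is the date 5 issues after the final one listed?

The gap pattern 5, 1, 1, 5, 1 repeats every 3 events.
These are the Mondays, Saturdays and Sundays of each week.
Next Monday: February 20, 1995.
Next Saturday: February 25, 1995.
The following Sunday is February 26, 1995.
The following Monday is February 27, 1995.
The following Saturday is March 4, 1995.

March 4, 1995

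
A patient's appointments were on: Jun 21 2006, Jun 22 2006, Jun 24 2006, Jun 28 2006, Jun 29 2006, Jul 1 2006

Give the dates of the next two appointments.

Jul 5 2006, Jul 6 2006

Gaps: 1, 2, 4, 1, 2 days — not constant, but cyclic with period 3.
The events fall on every Wednesday, Thursday and Saturday.
Next Wednesday: Jul 5 2006.
Next Thursday: Jul 6 2006.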